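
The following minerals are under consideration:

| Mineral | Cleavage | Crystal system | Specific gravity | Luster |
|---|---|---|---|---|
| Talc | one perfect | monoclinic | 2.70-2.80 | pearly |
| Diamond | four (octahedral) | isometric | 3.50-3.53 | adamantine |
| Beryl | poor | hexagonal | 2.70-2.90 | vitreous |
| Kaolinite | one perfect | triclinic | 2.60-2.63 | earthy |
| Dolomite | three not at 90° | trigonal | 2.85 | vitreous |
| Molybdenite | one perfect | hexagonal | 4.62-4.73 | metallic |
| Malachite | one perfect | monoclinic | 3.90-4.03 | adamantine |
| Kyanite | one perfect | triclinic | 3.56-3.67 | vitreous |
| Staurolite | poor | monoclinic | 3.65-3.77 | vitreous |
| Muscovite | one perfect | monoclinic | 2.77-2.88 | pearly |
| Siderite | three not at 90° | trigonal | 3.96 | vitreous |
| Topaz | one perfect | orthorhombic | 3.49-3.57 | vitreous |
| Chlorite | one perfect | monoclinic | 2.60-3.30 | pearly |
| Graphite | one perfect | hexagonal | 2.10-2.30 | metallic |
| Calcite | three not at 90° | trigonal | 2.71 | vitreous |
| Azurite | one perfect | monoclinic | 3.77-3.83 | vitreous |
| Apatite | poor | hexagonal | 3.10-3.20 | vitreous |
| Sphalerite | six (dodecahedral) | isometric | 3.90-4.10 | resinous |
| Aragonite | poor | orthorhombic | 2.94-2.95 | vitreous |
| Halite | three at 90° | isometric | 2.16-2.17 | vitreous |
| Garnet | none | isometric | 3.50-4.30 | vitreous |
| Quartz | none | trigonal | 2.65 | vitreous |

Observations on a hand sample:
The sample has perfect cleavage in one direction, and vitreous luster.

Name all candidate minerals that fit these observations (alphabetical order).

Perfect cleavage in one direction: narrows the field to Talc, Kaolinite, Molybdenite, Malachite, Kyanite, Muscovite, Topaz, Chlorite, Graphite, Azurite.
Vitreous luster: narrows the field to Kyanite, Topaz, Azurite.
Remaining candidates: Azurite, Kyanite, Topaz.

Azurite, Kyanite, Topaz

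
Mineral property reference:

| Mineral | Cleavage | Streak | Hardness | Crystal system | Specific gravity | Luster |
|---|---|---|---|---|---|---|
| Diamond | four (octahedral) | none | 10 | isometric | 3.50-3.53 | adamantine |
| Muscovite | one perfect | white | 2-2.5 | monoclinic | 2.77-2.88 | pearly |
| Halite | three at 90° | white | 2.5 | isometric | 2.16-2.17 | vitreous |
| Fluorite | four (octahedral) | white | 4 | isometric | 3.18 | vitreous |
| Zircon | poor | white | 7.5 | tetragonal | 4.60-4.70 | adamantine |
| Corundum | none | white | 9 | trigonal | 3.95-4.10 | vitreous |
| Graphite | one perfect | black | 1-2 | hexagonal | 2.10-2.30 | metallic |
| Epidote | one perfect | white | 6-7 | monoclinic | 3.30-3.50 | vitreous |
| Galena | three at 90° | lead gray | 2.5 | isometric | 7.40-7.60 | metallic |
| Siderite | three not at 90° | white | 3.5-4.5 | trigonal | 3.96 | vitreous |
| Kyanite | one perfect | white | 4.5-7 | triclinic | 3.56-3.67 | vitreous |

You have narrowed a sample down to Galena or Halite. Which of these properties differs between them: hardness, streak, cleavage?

streak

Hardness: both 2.5 — no difference.
Streak: Galena lead gray, Halite white — distinct.
Cleavage: both three at 90° — no difference.
Streak is the diagnostic property here.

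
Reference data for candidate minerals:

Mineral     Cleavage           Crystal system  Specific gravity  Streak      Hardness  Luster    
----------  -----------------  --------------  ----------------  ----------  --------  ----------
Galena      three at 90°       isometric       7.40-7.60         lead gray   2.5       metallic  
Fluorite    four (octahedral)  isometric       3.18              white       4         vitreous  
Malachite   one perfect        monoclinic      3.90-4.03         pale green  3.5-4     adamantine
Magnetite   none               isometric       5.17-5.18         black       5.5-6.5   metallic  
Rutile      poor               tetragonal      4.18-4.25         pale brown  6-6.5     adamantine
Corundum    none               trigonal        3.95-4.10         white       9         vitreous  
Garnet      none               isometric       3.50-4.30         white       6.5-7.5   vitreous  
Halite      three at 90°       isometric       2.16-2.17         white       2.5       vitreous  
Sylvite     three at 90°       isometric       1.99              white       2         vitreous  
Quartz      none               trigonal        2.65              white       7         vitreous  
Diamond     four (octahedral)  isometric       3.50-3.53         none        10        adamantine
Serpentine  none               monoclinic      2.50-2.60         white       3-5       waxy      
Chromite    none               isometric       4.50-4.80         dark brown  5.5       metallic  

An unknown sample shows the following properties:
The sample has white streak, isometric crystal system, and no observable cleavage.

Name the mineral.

Garnet

White streak rules out Galena, Malachite, Magnetite, Rutile, Diamond, Chromite.
Isometric crystal system rules out Corundum, Quartz, Serpentine.
No observable cleavage — narrows the field to Garnet.
Only Garnet satisfies all observations.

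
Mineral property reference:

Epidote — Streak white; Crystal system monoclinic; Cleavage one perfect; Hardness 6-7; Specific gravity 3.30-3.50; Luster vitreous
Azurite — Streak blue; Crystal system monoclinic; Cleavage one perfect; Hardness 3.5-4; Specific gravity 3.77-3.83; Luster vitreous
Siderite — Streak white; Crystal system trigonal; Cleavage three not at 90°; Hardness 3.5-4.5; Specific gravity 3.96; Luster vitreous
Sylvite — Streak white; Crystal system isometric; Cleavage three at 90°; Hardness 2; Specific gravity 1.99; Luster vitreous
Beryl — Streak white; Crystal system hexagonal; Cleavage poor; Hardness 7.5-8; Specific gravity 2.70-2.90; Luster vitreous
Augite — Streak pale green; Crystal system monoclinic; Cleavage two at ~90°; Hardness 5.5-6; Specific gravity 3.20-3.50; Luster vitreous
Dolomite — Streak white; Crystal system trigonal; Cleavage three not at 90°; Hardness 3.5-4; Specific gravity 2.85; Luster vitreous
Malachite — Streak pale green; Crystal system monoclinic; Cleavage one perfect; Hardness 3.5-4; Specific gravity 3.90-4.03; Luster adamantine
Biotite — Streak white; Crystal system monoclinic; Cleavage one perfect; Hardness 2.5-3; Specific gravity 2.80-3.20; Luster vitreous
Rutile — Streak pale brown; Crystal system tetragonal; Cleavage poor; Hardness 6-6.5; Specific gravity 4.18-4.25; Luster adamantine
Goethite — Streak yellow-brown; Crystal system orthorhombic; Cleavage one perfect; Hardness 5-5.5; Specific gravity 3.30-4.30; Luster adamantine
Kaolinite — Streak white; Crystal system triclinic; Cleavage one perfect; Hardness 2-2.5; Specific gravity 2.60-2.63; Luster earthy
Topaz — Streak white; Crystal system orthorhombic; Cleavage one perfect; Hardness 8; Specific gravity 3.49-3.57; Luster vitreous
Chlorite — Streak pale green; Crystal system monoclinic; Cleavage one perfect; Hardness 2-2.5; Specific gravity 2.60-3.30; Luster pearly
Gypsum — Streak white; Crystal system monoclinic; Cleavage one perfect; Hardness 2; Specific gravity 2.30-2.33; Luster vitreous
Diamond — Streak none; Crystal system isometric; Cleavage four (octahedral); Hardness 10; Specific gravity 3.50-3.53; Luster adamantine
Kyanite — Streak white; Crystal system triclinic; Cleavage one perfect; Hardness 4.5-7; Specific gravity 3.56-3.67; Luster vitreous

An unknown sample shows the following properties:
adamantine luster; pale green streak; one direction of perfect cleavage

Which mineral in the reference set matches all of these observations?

Malachite

Adamantine luster: leaves Malachite, Rutile, Goethite, Diamond.
Pale green streak: Malachite remains.
One direction of perfect cleavage: no further eliminations.
The only mineral consistent with every observation is Malachite.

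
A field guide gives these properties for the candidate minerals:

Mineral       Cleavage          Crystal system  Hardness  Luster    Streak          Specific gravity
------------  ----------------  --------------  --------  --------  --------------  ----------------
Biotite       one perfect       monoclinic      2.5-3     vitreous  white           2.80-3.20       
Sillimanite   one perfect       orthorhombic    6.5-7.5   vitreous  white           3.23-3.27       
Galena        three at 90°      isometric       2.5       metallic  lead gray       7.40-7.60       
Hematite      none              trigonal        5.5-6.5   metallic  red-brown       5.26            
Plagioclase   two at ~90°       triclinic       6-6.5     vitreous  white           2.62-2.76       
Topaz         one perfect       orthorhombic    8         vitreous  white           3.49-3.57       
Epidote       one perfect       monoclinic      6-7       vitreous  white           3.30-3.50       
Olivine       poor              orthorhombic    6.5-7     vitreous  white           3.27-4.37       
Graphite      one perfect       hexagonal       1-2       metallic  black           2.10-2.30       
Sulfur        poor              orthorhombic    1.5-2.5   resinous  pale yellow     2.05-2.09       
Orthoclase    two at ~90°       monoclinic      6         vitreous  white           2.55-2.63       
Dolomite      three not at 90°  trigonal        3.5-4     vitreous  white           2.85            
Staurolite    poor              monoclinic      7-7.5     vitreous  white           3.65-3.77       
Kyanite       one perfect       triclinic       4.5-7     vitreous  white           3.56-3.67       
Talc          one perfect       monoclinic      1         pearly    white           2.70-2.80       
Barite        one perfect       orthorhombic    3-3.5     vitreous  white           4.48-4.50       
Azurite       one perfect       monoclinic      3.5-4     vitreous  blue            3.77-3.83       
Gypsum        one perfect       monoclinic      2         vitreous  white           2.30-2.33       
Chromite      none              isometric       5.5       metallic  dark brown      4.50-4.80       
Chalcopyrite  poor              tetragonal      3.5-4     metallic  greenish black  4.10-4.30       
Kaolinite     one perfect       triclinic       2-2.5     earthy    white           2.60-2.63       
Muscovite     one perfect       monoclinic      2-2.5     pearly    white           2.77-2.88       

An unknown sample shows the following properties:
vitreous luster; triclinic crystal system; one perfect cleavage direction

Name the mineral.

Kyanite

Vitreous luster: Biotite, Sillimanite, Plagioclase, Topaz, Epidote, Olivine, Orthoclase, Dolomite, Staurolite, Kyanite, Barite, Azurite, Gypsum remain.
Triclinic crystal system: Plagioclase, Kyanite remain.
One perfect cleavage direction rules out Plagioclase.
The only mineral consistent with every observation is Kyanite.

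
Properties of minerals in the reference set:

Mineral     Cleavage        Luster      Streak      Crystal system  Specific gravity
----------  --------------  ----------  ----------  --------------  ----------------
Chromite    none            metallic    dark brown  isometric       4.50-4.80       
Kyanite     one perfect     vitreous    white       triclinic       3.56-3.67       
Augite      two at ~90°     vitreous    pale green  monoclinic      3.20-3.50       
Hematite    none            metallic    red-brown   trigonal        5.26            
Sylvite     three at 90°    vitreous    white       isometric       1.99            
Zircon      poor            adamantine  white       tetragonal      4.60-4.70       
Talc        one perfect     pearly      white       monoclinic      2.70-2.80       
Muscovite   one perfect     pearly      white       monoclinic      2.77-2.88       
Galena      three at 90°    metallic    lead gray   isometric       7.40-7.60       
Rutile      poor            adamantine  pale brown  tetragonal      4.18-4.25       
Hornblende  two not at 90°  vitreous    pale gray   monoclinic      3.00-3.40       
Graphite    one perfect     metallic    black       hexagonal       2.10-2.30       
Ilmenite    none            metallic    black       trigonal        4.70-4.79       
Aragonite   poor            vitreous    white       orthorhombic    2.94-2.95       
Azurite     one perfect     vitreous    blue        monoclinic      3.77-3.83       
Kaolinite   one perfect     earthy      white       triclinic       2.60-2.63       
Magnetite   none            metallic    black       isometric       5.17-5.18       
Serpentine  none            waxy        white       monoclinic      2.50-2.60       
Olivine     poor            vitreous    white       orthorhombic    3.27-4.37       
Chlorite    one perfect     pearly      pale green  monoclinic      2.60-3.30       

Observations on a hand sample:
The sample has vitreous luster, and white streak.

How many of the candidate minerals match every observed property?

Vitreous luster — narrows the field to Kyanite, Augite, Sylvite, Hornblende, Aragonite, Azurite, Olivine.
White streak is inconsistent with Augite, Hornblende, Azurite.
Remaining candidates: Aragonite, Kyanite, Olivine, Sylvite.
That is 4 minerals.

4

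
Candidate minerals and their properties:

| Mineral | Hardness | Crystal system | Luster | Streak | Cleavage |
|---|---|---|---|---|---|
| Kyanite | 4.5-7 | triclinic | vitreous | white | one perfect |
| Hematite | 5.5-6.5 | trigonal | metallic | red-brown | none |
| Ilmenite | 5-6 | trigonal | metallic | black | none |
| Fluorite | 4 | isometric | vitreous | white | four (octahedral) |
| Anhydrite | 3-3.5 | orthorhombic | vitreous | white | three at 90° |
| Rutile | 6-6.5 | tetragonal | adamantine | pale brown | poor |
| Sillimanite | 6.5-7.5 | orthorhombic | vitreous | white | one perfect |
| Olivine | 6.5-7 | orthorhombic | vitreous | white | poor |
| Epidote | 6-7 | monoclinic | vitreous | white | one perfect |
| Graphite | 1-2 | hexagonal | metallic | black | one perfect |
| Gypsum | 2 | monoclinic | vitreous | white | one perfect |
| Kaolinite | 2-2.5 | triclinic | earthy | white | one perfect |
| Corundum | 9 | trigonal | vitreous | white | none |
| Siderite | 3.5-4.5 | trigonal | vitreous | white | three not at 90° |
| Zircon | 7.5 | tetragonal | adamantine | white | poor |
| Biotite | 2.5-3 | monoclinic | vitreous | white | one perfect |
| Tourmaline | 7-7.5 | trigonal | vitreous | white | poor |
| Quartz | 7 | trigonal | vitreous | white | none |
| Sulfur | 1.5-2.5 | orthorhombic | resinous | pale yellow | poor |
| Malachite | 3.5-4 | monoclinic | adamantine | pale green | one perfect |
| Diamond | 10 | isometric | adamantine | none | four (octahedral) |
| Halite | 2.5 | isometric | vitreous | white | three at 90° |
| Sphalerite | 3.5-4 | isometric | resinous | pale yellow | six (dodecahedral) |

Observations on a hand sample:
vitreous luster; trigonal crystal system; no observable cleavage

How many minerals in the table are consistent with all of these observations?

2

Vitreous luster — narrows the field to Kyanite, Fluorite, Anhydrite, Sillimanite, Olivine, Epidote, Gypsum, Corundum, Siderite, Biotite, Tourmaline, Quartz, Halite.
Trigonal crystal system — narrows the field to Corundum, Siderite, Tourmaline, Quartz.
No observable cleavage is inconsistent with Siderite, Tourmaline.
The minerals that satisfy all observations are Corundum, Quartz.
That is 2 minerals.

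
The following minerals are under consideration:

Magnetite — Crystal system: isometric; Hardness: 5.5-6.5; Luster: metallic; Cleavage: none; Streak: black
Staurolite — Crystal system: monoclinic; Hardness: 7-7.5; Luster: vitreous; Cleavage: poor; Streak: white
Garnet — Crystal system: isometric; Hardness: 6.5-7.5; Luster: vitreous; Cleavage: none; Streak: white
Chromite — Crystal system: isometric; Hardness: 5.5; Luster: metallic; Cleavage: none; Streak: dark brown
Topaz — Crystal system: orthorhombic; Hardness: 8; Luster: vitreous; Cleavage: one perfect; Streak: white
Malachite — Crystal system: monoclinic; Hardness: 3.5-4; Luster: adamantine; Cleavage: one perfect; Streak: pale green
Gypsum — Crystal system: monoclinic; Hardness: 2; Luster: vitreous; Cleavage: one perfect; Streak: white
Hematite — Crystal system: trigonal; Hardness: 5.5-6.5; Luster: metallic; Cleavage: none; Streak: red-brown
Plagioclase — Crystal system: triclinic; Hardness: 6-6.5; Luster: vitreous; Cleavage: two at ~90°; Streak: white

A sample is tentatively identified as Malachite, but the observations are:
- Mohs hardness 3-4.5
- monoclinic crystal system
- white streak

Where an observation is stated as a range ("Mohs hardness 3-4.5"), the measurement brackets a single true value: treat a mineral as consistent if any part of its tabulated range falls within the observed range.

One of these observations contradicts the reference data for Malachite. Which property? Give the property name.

streak

Mohs hardness 3-4.5: Malachite has hardness 3.5-4 — within range.
Monoclinic crystal system: Malachite has monoclinic system — within range.
White streak: Malachite has pale green streak — does not match.
The streak is the one property that does not fit.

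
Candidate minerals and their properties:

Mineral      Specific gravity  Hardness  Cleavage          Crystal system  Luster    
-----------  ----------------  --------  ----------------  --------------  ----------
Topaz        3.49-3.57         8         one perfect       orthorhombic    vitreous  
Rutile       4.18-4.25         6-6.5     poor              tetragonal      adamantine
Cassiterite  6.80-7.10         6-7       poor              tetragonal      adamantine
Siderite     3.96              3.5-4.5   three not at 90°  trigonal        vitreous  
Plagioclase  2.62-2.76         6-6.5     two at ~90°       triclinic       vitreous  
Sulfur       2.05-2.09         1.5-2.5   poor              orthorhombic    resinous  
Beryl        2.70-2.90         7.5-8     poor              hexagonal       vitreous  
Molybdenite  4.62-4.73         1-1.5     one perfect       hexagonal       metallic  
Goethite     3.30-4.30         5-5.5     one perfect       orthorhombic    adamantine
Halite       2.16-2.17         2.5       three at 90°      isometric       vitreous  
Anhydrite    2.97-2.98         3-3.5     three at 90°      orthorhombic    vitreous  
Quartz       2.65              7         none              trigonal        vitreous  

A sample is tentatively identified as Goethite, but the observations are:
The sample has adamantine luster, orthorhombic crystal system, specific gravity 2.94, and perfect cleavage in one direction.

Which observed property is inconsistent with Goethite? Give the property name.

Adamantine luster: Goethite has adamantine luster — agrees.
Orthorhombic crystal system: Goethite has orthorhombic system — agrees.
Specific gravity 2.94: Goethite has SG 3.30-4.30 — outside the reference range.
Perfect cleavage in one direction: Goethite has cleavage one perfect — agrees.
The specific gravity is the one property that does not fit.

specific gravity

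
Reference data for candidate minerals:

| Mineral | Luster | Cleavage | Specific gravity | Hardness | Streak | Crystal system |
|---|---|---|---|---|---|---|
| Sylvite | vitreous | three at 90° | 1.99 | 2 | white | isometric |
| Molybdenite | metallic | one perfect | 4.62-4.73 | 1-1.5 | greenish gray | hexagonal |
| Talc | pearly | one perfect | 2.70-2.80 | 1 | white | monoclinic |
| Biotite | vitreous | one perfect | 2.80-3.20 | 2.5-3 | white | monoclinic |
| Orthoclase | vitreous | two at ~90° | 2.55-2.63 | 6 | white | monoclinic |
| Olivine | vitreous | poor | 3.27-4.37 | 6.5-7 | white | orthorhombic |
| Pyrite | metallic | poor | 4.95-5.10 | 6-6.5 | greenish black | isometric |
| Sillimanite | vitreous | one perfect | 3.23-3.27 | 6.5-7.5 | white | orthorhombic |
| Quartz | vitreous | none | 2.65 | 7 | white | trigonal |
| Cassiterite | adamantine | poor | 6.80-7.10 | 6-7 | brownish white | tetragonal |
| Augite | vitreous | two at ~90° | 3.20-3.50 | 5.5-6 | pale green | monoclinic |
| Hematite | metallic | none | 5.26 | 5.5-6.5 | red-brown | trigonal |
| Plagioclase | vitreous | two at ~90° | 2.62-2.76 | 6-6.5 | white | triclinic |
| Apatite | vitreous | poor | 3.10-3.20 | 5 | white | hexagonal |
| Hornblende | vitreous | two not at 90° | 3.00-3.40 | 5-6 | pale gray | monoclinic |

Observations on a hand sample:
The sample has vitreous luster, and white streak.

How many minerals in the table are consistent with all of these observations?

Vitreous luster eliminates Molybdenite, Talc, Pyrite, Cassiterite, Hematite.
White streak eliminates Augite, Hornblende.
Remaining candidates: Apatite, Biotite, Olivine, Orthoclase, Plagioclase, Quartz, Sillimanite, Sylvite.
That is 8 minerals.

8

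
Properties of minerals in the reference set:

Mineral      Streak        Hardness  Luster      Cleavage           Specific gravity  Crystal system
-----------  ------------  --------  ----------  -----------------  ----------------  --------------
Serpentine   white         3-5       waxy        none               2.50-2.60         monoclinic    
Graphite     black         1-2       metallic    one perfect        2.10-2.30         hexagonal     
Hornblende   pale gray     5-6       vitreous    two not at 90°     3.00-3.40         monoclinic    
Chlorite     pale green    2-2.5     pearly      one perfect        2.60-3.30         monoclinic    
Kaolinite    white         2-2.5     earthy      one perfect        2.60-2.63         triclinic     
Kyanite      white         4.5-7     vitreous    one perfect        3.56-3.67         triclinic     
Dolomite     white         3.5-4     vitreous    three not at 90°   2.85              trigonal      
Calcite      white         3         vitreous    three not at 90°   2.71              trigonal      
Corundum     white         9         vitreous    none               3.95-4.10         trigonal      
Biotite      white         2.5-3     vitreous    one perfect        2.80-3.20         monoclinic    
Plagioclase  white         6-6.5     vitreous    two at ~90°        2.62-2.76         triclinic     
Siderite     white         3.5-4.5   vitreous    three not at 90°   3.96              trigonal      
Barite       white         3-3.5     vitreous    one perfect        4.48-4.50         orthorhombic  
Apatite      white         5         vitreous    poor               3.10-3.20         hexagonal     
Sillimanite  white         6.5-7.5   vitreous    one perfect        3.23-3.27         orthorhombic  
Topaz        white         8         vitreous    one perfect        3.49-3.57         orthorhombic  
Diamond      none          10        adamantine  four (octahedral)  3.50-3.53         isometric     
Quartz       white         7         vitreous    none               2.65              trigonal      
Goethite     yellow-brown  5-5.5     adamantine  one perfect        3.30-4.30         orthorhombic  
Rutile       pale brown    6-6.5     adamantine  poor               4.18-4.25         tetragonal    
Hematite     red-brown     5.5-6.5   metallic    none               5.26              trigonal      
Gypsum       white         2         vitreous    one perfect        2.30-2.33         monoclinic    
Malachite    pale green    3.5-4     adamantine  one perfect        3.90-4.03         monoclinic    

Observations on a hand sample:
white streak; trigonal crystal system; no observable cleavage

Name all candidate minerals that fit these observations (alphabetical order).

White streak — Serpentine, Kaolinite, Kyanite, Dolomite, Calcite, Corundum, Biotite, Plagioclase, Siderite, Barite, Apatite, Sillimanite, Topaz, Quartz, Gypsum remain.
Trigonal crystal system — leaves Dolomite, Calcite, Corundum, Siderite, Quartz.
No observable cleavage — Corundum, Quartz remain.
Consistent with every observation: Corundum, Quartz.

Corundum, Quartz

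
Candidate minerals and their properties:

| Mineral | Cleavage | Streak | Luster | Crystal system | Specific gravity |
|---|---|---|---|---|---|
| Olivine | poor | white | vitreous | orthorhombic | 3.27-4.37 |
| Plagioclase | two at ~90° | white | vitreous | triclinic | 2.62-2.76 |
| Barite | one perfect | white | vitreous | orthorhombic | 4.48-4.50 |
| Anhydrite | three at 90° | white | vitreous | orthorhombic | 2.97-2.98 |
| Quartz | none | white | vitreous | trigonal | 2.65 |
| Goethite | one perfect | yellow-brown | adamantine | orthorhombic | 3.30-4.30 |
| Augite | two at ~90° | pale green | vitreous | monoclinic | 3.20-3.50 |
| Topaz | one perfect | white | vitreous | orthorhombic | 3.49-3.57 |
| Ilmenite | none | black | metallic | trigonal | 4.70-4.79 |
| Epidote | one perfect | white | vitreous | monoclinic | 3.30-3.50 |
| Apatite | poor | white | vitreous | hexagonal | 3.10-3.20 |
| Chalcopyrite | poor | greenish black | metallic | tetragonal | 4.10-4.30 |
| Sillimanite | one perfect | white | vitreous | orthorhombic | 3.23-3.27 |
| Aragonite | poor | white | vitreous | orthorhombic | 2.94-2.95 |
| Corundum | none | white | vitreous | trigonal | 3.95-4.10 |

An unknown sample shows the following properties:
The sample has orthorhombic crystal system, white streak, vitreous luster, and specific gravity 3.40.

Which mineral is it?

Olivine

Orthorhombic crystal system: leaves Olivine, Barite, Anhydrite, Goethite, Topaz, Sillimanite, Aragonite.
White streak is inconsistent with Goethite.
Vitreous luster: all remaining candidates fit.
Specific gravity 3.40: leaves Olivine.
Olivine is the sole remaining match.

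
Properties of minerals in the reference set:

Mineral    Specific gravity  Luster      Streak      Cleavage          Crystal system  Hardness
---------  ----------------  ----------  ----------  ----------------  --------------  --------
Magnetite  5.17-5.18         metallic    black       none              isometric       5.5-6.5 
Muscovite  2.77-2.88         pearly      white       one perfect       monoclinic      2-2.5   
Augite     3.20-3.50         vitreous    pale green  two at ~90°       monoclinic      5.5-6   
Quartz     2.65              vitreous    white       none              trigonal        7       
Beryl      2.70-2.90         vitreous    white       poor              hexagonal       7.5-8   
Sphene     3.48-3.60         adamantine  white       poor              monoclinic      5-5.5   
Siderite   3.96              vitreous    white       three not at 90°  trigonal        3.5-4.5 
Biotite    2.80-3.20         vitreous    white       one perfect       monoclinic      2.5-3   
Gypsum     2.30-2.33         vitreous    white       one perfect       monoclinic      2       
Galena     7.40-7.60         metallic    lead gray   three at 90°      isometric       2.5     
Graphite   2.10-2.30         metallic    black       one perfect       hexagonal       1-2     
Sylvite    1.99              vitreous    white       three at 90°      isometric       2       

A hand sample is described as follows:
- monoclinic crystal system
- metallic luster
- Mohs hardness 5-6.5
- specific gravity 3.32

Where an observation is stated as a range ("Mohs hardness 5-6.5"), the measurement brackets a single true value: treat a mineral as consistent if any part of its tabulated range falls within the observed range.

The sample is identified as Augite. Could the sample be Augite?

No

Monoclinic crystal system — fits Augite (monoclinic system).
Metallic luster — Augite has vitreous luster; which does not match.
Mohs hardness 5-6.5 — fits Augite (hardness 5.5-6).
Specific gravity 3.32 — fits Augite (SG 3.20-3.50).
Augite is excluded by the luster.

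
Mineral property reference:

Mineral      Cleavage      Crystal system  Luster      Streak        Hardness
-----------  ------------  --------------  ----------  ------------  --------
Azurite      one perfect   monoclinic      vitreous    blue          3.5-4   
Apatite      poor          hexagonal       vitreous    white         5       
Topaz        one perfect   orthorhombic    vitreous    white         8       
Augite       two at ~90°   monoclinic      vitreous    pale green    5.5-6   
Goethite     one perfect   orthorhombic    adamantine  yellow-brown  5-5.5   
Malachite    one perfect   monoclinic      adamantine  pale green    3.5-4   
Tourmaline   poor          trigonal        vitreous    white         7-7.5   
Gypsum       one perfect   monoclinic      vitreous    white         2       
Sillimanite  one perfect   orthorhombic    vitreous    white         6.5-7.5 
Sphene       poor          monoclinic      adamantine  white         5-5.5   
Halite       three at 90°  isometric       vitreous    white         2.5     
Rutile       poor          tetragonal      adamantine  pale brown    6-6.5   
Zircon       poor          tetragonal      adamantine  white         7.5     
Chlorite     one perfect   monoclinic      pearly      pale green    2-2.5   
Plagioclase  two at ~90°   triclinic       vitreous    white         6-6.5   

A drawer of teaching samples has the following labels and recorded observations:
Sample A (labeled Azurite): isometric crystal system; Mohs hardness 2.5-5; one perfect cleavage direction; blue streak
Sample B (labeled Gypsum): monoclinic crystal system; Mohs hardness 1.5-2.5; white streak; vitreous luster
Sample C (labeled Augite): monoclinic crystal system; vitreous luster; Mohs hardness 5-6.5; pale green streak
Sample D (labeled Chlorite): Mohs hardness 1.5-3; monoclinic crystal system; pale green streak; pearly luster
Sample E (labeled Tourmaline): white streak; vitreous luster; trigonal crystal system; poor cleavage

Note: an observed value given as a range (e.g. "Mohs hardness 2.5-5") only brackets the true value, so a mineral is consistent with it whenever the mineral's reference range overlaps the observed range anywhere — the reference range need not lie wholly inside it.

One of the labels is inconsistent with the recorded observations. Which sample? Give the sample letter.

A

Sample A: Azurite has monoclinic system, but the record shows isometric crystal system — this label is wrong.
Sample B: observations are consistent with Gypsum.
Sample C: observations are consistent with Augite.
Sample D: observations are consistent with Chlorite.
Sample E: observations are consistent with Tourmaline.
Sample A is the mislabeled one.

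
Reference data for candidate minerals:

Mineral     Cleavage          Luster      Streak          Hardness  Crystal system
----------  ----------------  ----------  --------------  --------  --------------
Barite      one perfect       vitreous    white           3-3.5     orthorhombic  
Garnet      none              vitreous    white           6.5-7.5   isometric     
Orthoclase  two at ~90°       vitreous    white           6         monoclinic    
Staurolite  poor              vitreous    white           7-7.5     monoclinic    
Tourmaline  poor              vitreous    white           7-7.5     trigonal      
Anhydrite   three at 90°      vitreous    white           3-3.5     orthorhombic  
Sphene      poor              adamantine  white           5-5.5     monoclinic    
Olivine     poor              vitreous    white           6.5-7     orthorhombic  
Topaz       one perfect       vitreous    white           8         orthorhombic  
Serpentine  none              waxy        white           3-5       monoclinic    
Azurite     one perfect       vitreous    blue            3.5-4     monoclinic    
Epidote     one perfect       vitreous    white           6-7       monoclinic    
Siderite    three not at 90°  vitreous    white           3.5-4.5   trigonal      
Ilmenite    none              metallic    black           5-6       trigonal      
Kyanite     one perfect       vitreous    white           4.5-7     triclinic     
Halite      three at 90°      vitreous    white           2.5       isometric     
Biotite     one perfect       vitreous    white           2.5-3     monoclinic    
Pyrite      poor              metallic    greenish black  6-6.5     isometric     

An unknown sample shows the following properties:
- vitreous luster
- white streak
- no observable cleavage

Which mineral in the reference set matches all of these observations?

Garnet

Vitreous luster excludes Sphene, Serpentine, Ilmenite, Pyrite.
White streak rules out Azurite.
No observable cleavage: Garnet remains.
Garnet is the sole remaining match.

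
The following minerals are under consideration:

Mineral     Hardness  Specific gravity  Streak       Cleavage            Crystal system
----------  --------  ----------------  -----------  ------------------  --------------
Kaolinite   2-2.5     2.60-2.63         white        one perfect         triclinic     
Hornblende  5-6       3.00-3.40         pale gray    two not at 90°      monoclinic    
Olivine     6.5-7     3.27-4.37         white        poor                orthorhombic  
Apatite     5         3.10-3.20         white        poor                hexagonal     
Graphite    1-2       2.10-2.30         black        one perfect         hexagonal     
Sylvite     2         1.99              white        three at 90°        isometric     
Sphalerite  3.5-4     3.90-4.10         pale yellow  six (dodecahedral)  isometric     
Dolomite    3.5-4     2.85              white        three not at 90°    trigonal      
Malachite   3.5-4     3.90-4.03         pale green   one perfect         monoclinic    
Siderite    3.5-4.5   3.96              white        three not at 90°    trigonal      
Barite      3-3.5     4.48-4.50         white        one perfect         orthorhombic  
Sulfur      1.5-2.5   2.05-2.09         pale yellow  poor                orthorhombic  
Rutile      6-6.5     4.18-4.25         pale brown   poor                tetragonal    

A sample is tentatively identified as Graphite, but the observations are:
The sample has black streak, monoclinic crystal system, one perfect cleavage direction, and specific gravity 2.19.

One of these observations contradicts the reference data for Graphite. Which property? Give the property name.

Black streak: Graphite has black streak — agrees.
Monoclinic crystal system: Graphite has hexagonal system — does not match.
One perfect cleavage direction: Graphite has cleavage one perfect — agrees.
Specific gravity 2.19: Graphite has SG 2.10-2.30 — agrees.
The crystal system is the one property that does not fit.

crystal system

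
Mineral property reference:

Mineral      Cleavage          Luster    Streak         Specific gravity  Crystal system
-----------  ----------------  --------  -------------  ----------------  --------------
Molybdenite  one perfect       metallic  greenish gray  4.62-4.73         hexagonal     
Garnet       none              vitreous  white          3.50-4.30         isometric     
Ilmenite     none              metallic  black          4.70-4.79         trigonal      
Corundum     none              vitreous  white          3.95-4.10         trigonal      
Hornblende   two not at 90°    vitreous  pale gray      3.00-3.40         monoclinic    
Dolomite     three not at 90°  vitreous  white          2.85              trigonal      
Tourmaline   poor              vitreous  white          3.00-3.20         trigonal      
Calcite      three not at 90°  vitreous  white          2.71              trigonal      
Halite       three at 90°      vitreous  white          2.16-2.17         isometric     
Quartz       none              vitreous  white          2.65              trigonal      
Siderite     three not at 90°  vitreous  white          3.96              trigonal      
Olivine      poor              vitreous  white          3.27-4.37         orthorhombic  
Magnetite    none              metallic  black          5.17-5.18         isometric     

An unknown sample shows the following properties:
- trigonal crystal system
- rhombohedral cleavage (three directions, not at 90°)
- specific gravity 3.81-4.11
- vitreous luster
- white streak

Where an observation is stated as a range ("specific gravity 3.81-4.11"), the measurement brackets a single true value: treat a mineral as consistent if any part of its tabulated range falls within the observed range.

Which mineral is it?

Siderite

Trigonal crystal system rules out Molybdenite, Garnet, Hornblende, Halite, Olivine, Magnetite.
Rhombohedral cleavage (three directions, not at 90°): Dolomite, Calcite, Siderite remain.
Specific gravity 3.81-4.11: only Siderite remains.
Vitreous luster: all remaining candidates fit.
White streak: every remaining candidate is consistent.
Only Siderite satisfies all observations.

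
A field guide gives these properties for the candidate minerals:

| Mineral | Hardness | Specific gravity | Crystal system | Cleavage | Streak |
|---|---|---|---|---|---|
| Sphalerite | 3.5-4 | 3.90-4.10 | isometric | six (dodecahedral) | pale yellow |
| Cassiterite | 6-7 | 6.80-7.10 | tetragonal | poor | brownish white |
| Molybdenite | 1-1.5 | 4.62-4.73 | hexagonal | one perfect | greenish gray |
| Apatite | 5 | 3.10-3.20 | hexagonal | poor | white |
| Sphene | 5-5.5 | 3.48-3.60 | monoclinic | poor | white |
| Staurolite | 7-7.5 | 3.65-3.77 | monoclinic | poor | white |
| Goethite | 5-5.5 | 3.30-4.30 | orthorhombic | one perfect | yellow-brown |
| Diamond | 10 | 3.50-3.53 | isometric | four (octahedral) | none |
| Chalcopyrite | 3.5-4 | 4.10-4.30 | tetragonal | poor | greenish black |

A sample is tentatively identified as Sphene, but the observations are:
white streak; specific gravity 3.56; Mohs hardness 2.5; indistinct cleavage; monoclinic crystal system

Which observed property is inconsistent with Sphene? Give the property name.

hardness

White streak: Sphene has white streak — consistent.
Specific gravity 3.56: Sphene has SG 3.48-3.60 — consistent.
Mohs hardness 2.5: Sphene has hardness 5-5.5 — outside the reference range.
Indistinct cleavage: Sphene has cleavage poor — consistent.
Monoclinic crystal system: Sphene has monoclinic system — consistent.
Only the hardness is inconsistent.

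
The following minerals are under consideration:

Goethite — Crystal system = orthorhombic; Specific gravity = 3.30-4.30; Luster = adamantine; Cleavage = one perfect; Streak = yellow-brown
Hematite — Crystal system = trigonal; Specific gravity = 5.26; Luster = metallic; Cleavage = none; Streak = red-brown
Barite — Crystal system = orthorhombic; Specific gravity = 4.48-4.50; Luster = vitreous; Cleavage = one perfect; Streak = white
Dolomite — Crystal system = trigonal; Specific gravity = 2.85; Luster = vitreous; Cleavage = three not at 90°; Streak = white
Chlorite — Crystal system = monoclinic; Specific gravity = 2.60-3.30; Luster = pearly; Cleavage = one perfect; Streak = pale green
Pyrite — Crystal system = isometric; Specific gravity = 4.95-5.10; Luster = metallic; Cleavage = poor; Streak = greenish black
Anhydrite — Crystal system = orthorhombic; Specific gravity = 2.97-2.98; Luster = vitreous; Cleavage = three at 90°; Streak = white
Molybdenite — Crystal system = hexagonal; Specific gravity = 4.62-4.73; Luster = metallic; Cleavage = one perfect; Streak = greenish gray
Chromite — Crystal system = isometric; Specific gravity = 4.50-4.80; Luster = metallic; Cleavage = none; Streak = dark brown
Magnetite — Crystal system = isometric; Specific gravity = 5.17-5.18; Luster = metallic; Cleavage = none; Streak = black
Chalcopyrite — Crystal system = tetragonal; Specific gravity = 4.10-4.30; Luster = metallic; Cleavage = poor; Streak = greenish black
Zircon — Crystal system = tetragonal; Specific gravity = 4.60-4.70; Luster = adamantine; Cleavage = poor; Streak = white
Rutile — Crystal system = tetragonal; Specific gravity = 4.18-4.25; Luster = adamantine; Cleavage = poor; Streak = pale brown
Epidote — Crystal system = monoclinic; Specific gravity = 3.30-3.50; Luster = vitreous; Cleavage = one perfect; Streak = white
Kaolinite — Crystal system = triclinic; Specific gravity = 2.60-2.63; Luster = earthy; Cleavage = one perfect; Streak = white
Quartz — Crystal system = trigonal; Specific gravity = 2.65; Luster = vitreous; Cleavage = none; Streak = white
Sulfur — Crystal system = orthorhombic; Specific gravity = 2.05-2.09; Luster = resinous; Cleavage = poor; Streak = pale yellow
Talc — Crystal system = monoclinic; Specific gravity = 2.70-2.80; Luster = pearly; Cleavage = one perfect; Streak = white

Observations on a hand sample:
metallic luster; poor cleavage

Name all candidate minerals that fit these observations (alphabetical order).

Chalcopyrite, Pyrite

Metallic luster — Hematite, Pyrite, Molybdenite, Chromite, Magnetite, Chalcopyrite remain.
Poor cleavage — narrows the field to Pyrite, Chalcopyrite.
Consistent with every observation: Chalcopyrite, Pyrite.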